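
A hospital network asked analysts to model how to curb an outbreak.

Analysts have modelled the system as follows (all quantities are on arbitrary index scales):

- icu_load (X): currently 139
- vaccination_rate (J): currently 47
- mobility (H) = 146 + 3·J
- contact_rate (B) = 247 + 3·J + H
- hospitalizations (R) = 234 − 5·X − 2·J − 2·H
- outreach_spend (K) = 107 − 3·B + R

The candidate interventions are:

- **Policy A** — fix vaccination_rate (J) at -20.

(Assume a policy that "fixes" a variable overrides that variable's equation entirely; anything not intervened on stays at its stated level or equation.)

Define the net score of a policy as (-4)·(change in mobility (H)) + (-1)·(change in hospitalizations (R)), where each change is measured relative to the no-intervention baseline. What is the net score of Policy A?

Baseline:
  X = 139
  J = 47
  H = 146 + 3·47 = 287
  R = 234 − 5·139 − 2·47 − 2·287 = -1129
Policy A (J := -20):
  X = 139
  J = -20
  H = 146 + 3·(-20) = 86
  R = 234 − 5·139 − 2·(-20) − 2·86 = -593
ΔH = 86 − 287 = -201; ΔR = -593 − (-1129) = 536
Score = (-4)·(-201) + (-1)·536 = 268

268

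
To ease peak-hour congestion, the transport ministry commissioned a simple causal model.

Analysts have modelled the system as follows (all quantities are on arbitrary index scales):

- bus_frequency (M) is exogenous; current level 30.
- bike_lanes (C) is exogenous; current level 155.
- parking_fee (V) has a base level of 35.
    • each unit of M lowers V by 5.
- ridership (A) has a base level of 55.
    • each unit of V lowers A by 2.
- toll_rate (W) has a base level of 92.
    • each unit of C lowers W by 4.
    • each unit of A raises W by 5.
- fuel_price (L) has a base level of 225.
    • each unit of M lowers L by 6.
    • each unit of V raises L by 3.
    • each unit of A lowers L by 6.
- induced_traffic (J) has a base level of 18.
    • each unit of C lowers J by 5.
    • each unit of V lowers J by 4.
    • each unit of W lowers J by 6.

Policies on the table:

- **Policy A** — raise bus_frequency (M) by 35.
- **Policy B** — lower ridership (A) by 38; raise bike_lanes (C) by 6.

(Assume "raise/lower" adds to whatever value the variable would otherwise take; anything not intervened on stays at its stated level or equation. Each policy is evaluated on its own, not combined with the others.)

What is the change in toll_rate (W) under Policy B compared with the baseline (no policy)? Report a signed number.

Baseline:
  M = 30
  C = 155
  V = 35 − 5·30 = -115
  A = 55 − 2·(-115) = 285
  W = 92 − 4·155 + 5·285 = 897
Policy B (A − 38, C + 6):
  M = 30
  C = 155 + 6 = 161
  V = 35 − 5·30 = -115
  A = 55 − 2·(-115) (−38 from intervention) = 247
  W = 92 − 4·161 + 5·247 = 683
Change in W: 683 − 897 = -214

-214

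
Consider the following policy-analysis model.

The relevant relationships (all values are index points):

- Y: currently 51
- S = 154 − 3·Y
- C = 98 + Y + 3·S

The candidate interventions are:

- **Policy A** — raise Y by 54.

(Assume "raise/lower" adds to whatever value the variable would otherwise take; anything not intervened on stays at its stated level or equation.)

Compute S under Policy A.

Policy A (Y + 54):
  Y = 51 + 54 = 105
  S = 154 − 3·105 = -161

-161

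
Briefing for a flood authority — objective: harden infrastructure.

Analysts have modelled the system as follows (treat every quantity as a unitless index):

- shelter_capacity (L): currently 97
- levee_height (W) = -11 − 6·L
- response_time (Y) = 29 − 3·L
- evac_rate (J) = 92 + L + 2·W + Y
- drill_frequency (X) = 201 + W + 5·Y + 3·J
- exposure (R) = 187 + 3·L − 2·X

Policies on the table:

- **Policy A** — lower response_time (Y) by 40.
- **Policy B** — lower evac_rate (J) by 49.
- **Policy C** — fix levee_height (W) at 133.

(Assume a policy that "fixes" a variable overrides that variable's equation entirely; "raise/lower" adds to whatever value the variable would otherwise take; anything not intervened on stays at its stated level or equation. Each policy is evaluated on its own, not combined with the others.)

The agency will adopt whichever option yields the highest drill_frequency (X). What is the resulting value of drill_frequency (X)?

-397

Policy A (Y − 40):
  L = 97
  W = -11 − 6·97 = -593
  Y = 29 − 3·97 (−40 from intervention) = -302
  J = 92 + 97 + 2·(-593) + (-302) = -1299
  X = 201 + (-593) + 5·(-302) + 3·(-1299) = -5799
Policy B (J − 49):
  L = 97
  W = -11 − 6·97 = -593
  Y = 29 − 3·97 = -262
  J = 92 + 97 + 2·(-593) + (-262) (−49 from intervention) = -1308
  X = 201 + (-593) + 5·(-262) + 3·(-1308) = -5626
Policy C (W := 133):
  L = 97
  W = 133
  Y = 29 − 3·97 = -262
  J = 92 + 97 + 2·133 + (-262) = 193
  X = 201 + 133 + 5·(-262) + 3·193 = -397
Comparing — Policy A: X=-5799, Policy B: X=-5626, Policy C: X=-397. Highest is -397 (Policy C).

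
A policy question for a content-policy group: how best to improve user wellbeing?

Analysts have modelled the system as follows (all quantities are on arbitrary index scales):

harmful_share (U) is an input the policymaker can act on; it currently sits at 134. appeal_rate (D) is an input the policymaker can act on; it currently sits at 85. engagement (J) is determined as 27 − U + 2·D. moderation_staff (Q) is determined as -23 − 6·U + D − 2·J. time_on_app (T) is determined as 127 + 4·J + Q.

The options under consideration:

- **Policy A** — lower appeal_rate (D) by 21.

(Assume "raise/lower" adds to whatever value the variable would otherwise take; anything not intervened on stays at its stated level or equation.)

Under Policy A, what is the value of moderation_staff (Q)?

Policy A (D − 21):
  U = 134
  D = 85 − 21 = 64
  J = 27 − 134 + 2·64 = 21
  Q = -23 − 6·134 + 64 − 2·21 = -805

-805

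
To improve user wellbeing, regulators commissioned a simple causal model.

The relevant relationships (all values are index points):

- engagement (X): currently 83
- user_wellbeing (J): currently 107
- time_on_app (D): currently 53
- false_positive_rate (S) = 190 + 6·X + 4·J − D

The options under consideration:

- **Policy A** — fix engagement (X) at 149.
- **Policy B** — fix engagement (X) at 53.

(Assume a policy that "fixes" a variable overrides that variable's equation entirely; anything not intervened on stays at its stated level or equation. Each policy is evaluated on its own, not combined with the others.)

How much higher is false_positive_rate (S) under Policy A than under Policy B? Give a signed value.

Policy A (X := 149):
  X = 149
  J = 107
  D = 53
  S = 190 + 6·149 + 4·107 − 53 = 1459
Policy B (X := 53):
  X = 53
  J = 107
  D = 53
  S = 190 + 6·53 + 4·107 − 53 = 883
S: 1459 − 883 = 576

576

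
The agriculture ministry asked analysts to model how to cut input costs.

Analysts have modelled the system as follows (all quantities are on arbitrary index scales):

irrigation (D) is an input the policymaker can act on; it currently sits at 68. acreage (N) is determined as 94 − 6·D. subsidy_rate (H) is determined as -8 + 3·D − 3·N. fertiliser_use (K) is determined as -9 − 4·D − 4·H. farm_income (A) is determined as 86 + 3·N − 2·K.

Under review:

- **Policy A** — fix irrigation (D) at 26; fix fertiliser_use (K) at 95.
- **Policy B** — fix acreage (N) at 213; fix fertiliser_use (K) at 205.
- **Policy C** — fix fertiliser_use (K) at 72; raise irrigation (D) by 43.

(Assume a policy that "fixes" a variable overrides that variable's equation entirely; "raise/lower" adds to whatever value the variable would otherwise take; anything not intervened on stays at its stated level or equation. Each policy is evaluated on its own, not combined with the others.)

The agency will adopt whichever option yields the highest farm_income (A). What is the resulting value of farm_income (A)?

315

Policy A (D := 26, K := 95):
  D = 26
  N = 94 − 6·26 = -62
  H = -8 + 3·26 − 3·(-62) = 256
  K = 95
  A = 86 + 3·(-62) − 2·95 = -290
Policy B (N := 213, K := 205):
  D = 68
  N = 213
  H = -8 + 3·68 − 3·213 = -443
  K = 205
  A = 86 + 3·213 − 2·205 = 315
Policy C (K := 72, D + 43):
  D = 68 + 43 = 111
  N = 94 − 6·111 = -572
  H = -8 + 3·111 − 3·(-572) = 2041
  K = 72
  A = 86 + 3·(-572) − 2·72 = -1774
Comparing — Policy A: A=-290, Policy B: A=315, Policy C: A=-1774. Highest is 315 (Policy B).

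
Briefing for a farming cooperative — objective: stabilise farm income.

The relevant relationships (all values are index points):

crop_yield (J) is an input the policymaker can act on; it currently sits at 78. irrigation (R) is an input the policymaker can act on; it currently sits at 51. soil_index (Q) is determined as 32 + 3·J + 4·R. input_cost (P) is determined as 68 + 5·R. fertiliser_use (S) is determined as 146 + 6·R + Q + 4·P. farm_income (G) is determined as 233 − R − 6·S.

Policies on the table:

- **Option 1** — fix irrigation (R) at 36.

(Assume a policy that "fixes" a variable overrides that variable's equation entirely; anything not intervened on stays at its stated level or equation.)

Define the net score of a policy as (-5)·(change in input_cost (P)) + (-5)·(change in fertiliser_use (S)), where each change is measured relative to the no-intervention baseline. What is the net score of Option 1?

2625

Baseline:
  J = 78
  R = 51
  Q = 32 + 3·78 + 4·51 = 470
  P = 68 + 5·51 = 323
  S = 146 + 6·51 + 470 + 4·323 = 2214
Option 1 (R := 36):
  J = 78
  R = 36
  Q = 32 + 3·78 + 4·36 = 410
  P = 68 + 5·36 = 248
  S = 146 + 6·36 + 410 + 4·248 = 1764
ΔP = 248 − 323 = -75; ΔS = 1764 − 2214 = -450
Score = (-5)·(-75) + (-5)·(-450) = 2625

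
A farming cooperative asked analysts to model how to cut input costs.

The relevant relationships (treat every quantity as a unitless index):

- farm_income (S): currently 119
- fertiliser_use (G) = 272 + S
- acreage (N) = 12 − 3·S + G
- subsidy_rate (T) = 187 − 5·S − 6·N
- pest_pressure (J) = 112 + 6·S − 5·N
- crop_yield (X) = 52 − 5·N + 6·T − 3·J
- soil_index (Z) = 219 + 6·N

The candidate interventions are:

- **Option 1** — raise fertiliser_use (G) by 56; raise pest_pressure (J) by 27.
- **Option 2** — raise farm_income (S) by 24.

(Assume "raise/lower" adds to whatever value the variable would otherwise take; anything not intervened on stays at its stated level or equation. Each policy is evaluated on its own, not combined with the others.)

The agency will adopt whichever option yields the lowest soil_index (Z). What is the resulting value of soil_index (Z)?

Option 1 (G + 56, J + 27):
  S = 119
  G = 272 + 119 (+56 from intervention) = 447
  N = 12 − 3·119 + 447 = 102
  Z = 219 + 6·102 = 831
Option 2 (S + 24):
  S = 119 + 24 = 143
  G = 272 + 143 = 415
  N = 12 − 3·143 + 415 = -2
  Z = 219 + 6·(-2) = 207
Comparing — Option 1: Z=831, Option 2: Z=207. Lowest is 207 (Option 2).

207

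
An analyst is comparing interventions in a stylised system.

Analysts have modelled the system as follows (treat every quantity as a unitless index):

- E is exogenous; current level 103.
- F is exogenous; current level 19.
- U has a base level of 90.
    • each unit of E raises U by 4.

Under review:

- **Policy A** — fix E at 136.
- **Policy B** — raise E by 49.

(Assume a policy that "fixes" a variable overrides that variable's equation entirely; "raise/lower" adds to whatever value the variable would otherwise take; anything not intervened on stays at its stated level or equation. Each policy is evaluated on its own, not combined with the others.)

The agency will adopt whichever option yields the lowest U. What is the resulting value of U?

634

Policy A (E := 136):
  E = 136
  U = 90 + 4·136 = 634
Policy B (E + 49):
  E = 103 + 49 = 152
  U = 90 + 4·152 = 698
Comparing — Policy A: U=634, Policy B: U=698. Lowest is 634 (Policy A).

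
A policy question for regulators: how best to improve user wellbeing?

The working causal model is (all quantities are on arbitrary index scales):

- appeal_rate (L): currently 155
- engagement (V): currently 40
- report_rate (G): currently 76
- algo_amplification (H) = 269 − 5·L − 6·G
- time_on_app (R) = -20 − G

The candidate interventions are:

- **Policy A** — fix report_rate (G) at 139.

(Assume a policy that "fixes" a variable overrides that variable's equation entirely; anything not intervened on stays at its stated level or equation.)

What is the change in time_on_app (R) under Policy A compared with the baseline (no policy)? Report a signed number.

Baseline:
  G = 76
  R = -20 − 76 = -96
Policy A (G := 139):
  G = 139
  R = -20 − 139 = -159
Change in R: -159 − (-96) = -63

-63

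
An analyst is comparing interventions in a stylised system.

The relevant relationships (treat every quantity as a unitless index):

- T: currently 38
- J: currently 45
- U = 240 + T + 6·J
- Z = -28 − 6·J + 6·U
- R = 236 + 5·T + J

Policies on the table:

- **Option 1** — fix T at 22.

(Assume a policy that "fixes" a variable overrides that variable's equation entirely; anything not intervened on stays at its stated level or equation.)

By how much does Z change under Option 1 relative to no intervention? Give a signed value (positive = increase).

-96

Baseline:
  T = 38
  J = 45
  U = 240 + 38 + 6·45 = 548
  Z = -28 − 6·45 + 6·548 = 2990
Option 1 (T := 22):
  T = 22
  J = 45
  U = 240 + 22 + 6·45 = 532
  Z = -28 − 6·45 + 6·532 = 2894
Change in Z: 2894 − 2990 = -96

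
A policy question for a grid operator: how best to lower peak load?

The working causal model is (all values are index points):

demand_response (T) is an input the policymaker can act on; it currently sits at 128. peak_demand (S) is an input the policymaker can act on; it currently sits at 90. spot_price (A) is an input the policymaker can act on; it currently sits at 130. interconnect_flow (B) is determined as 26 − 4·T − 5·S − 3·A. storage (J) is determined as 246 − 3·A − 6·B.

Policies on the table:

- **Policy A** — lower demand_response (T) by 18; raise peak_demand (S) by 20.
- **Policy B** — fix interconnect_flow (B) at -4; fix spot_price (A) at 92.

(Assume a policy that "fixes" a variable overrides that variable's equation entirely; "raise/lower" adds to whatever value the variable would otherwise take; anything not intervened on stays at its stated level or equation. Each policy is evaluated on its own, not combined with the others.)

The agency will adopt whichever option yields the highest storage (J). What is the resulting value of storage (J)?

Policy A (T − 18, S + 20):
  T = 128 − 18 = 110
  S = 90 + 20 = 110
  A = 130
  B = 26 − 4·110 − 5·110 − 3·130 = -1354
  J = 246 − 3·130 − 6·(-1354) = 7980
Policy B (B := -4, A := 92):
  T = 128
  S = 90
  A = 92
  B = -4
  J = 246 − 3·92 − 6·(-4) = -6
Comparing — Policy A: J=7980, Policy B: J=-6. Highest is 7980 (Policy A).

7980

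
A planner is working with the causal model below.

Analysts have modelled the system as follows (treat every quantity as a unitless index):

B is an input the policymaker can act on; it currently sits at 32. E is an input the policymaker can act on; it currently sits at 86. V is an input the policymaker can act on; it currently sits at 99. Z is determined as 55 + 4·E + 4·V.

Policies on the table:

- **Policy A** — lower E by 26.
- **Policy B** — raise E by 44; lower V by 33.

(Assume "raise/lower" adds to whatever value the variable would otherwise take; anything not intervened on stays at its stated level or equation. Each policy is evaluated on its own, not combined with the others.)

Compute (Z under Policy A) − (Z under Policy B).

-148

Policy A (E − 26):
  E = 86 − 26 = 60
  V = 99
  Z = 55 + 4·60 + 4·99 = 691
Policy B (E + 44, V − 33):
  E = 86 + 44 = 130
  V = 99 − 33 = 66
  Z = 55 + 4·130 + 4·66 = 839
Z: 691 − 839 = -148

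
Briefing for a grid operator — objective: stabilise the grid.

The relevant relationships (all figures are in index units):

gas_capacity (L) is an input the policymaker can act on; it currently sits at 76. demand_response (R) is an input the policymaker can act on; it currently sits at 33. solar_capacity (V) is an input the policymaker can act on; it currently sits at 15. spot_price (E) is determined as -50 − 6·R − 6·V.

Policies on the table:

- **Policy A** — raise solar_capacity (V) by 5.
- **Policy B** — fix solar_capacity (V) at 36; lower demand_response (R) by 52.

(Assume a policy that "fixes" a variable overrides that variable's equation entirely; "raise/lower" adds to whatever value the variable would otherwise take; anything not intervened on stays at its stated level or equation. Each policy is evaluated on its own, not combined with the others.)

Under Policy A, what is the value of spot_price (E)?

Policy A (V + 5):
  R = 33
  V = 15 + 5 = 20
  E = -50 − 6·33 − 6·20 = -368

-368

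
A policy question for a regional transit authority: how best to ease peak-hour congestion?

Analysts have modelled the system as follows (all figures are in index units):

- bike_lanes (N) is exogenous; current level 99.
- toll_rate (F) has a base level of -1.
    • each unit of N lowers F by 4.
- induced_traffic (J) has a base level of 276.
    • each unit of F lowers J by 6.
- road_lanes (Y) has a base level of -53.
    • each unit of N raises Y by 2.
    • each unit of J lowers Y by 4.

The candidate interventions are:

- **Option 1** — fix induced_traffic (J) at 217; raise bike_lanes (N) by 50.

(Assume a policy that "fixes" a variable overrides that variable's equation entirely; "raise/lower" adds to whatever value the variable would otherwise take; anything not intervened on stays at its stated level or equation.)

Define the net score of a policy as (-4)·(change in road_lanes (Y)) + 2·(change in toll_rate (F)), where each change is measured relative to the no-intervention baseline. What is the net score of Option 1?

-39856

Baseline:
  N = 99
  F = -1 − 4·99 = -397
  J = 276 − 6·(-397) = 2658
  Y = -53 + 2·99 − 4·2658 = -10487
Option 1 (J := 217, N + 50):
  N = 99 + 50 = 149
  F = -1 − 4·149 = -597
  J = 217
  Y = -53 + 2·149 − 4·217 = -623
ΔY = -623 − (-10487) = 9864; ΔF = -597 − (-397) = -200
Score = (-4)·9864 + 2·(-200) = -39856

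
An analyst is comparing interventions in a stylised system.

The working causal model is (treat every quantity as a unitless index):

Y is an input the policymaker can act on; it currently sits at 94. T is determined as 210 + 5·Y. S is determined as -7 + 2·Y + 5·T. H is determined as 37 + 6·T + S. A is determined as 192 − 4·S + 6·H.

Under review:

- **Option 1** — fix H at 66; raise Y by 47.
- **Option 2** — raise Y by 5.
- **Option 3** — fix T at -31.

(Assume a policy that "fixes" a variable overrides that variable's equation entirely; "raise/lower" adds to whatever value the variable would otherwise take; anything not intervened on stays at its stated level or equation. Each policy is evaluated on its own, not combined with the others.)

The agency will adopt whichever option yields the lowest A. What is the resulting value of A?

-18812

Option 1 (H := 66, Y + 47):
  Y = 94 + 47 = 141
  T = 210 + 5·141 = 915
  S = -7 + 2·141 + 5·915 = 4850
  H = 66
  A = 192 − 4·4850 + 6·66 = -18812
Option 2 (Y + 5):
  Y = 94 + 5 = 99
  T = 210 + 5·99 = 705
  S = -7 + 2·99 + 5·705 = 3716
  H = 37 + 6·705 + 3716 = 7983
  A = 192 − 4·3716 + 6·7983 = 33226
Option 3 (T := -31):
  Y = 94
  T = -31
  S = -7 + 2·94 + 5·(-31) = 26
  H = 37 + 6·(-31) + 26 = -123
  A = 192 − 4·26 + 6·(-123) = -650
Comparing — Option 1: A=-18812, Option 2: A=33226, Option 3: A=-650. Lowest is -18812 (Option 1).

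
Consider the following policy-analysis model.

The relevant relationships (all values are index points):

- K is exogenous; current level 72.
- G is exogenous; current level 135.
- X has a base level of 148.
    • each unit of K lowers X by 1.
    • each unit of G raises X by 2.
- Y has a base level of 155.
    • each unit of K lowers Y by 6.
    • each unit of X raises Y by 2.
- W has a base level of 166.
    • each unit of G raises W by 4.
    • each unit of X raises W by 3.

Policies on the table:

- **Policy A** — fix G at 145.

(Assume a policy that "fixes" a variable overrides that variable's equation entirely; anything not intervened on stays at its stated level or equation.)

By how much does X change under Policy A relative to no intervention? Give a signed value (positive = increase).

Baseline:
  K = 72
  G = 135
  X = 148 − 72 + 2·135 = 346
Policy A (G := 145):
  K = 72
  G = 145
  X = 148 − 72 + 2·145 = 366
Change in X: 366 − 346 = 20

20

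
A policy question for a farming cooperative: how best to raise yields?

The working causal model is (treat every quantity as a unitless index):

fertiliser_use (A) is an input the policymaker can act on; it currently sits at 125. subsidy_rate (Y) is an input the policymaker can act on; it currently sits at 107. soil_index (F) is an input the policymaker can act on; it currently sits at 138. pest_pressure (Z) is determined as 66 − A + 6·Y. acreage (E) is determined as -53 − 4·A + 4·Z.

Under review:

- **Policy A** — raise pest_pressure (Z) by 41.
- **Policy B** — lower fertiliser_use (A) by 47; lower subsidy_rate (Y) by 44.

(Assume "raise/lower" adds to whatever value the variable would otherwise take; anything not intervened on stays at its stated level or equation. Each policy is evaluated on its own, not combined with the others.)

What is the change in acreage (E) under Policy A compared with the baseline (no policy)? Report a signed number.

164

Baseline:
  A = 125
  Y = 107
  Z = 66 − 125 + 6·107 = 583
  E = -53 − 4·125 + 4·583 = 1779
Policy A (Z + 41):
  A = 125
  Y = 107
  Z = 66 − 125 + 6·107 (+41 from intervention) = 624
  E = -53 − 4·125 + 4·624 = 1943
Change in E: 1943 − 1779 = 164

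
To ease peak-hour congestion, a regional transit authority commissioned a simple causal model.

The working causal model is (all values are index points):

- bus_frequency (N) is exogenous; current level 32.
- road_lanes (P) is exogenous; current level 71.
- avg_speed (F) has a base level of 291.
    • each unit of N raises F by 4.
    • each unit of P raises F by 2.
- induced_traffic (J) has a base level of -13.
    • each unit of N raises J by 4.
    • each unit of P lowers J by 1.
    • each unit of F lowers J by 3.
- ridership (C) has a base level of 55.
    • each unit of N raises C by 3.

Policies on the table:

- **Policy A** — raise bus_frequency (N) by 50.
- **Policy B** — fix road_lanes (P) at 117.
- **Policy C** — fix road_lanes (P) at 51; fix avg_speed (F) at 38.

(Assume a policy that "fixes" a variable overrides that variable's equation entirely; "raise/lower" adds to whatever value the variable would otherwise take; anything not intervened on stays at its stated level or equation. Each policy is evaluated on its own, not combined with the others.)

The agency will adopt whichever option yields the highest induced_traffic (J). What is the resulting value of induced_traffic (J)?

Policy A (N + 50):
  N = 32 + 50 = 82
  P = 71
  F = 291 + 4·82 + 2·71 = 761
  J = -13 + 4·82 − 71 − 3·761 = -2039
Policy B (P := 117):
  N = 32
  P = 117
  F = 291 + 4·32 + 2·117 = 653
  J = -13 + 4·32 − 117 − 3·653 = -1961
Policy C (P := 51, F := 38):
  N = 32
  P = 51
  F = 38
  J = -13 + 4·32 − 51 − 3·38 = -50
Comparing — Policy A: J=-2039, Policy B: J=-1961, Policy C: J=-50. Highest is -50 (Policy C).

-50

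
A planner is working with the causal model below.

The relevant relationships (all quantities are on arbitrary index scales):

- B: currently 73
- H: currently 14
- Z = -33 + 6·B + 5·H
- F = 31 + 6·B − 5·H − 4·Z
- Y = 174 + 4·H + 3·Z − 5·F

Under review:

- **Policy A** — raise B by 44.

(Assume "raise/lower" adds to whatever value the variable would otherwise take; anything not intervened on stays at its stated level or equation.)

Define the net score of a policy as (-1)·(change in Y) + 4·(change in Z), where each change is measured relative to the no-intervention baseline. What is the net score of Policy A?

-3696

Baseline:
  B = 73
  H = 14
  Z = -33 + 6·73 + 5·14 = 475
  F = 31 + 6·73 − 5·14 − 4·475 = -1501
  Y = 174 + 4·14 + 3·475 − 5·(-1501) = 9160
Policy A (B + 44):
  B = 73 + 44 = 117
  H = 14
  Z = -33 + 6·117 + 5·14 = 739
  F = 31 + 6·117 − 5·14 − 4·739 = -2293
  Y = 174 + 4·14 + 3·739 − 5·(-2293) = 13912
ΔY = 13912 − 9160 = 4752; ΔZ = 739 − 475 = 264
Score = (-1)·4752 + 4·264 = -3696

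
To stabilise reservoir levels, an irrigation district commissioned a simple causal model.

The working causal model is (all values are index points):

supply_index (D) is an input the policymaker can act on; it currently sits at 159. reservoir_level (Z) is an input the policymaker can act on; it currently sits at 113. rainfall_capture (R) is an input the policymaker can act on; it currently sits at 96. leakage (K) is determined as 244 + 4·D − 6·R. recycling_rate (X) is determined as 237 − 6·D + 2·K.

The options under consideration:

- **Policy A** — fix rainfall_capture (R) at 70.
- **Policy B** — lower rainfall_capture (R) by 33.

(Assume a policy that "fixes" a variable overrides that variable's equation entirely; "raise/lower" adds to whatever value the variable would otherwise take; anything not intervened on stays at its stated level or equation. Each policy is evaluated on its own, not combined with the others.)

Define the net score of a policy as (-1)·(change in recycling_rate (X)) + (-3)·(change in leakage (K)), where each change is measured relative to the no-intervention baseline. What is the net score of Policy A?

-780

Baseline:
  D = 159
  R = 96
  K = 244 + 4·159 − 6·96 = 304
  X = 237 − 6·159 + 2·304 = -109
Policy A (R := 70):
  D = 159
  R = 70
  K = 244 + 4·159 − 6·70 = 460
  X = 237 − 6·159 + 2·460 = 203
ΔX = 203 − (-109) = 312; ΔK = 460 − 304 = 156
Score = (-1)·312 + (-3)·156 = -780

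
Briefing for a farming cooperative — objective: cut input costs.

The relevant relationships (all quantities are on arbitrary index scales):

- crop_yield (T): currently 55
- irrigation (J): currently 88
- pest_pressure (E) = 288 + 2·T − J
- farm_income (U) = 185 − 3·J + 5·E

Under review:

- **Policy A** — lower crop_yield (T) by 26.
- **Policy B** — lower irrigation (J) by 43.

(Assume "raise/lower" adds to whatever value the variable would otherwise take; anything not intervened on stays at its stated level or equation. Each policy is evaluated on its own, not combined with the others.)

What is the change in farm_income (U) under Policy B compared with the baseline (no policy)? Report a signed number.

344

Baseline:
  T = 55
  J = 88
  E = 288 + 2·55 − 88 = 310
  U = 185 − 3·88 + 5·310 = 1471
Policy B (J − 43):
  T = 55
  J = 88 − 43 = 45
  E = 288 + 2·55 − 45 = 353
  U = 185 − 3·45 + 5·353 = 1815
Change in U: 1815 − 1471 = 344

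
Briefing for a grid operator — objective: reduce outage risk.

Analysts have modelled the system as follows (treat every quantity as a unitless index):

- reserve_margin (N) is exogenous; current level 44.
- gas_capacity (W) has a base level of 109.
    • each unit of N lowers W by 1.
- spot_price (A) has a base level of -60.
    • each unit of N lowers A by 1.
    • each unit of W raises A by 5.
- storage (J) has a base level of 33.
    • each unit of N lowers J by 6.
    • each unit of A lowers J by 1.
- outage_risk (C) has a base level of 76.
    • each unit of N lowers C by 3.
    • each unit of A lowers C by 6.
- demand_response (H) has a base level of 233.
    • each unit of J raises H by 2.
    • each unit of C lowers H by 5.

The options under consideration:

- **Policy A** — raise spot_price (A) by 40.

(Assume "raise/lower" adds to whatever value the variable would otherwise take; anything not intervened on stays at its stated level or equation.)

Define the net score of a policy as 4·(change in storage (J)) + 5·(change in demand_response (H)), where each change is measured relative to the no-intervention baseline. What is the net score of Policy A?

Baseline:
  N = 44
  W = 109 − 44 = 65
  A = -60 − 44 + 5·65 = 221
  J = 33 − 6·44 − 221 = -452
  C = 76 − 3·44 − 6·221 = -1382
  H = 233 + 2·(-452) − 5·(-1382) = 6239
Policy A (A + 40):
  N = 44
  W = 109 − 44 = 65
  A = -60 − 44 + 5·65 (+40 from intervention) = 261
  J = 33 − 6·44 − 261 = -492
  C = 76 − 3·44 − 6·261 = -1622
  H = 233 + 2·(-492) − 5·(-1622) = 7359
ΔJ = -492 − (-452) = -40; ΔH = 7359 − 6239 = 1120
Score = 4·(-40) + 5·1120 = 5440

5440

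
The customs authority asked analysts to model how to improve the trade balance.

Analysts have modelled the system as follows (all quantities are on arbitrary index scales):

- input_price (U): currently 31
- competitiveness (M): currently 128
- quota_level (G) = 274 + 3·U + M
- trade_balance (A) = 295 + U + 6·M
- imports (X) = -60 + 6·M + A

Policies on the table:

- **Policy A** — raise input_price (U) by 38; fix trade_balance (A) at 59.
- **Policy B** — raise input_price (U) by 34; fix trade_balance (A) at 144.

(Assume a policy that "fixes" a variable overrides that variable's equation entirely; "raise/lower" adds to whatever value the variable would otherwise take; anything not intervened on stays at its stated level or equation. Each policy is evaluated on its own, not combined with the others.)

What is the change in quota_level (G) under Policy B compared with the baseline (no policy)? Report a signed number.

102

Baseline:
  U = 31
  M = 128
  G = 274 + 3·31 + 128 = 495
Policy B (U + 34, A := 144):
  U = 31 + 34 = 65
  M = 128
  G = 274 + 3·65 + 128 = 597
Change in G: 597 − 495 = 102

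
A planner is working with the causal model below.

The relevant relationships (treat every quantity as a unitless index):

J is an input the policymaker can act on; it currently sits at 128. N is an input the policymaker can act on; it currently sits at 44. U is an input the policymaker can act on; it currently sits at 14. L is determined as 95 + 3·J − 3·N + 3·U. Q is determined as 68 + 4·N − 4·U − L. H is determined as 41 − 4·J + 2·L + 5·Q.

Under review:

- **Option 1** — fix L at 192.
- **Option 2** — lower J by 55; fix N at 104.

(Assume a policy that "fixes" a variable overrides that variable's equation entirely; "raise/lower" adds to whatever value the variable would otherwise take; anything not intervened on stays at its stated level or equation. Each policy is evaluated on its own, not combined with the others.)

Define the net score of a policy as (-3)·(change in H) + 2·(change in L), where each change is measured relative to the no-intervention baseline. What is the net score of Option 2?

Baseline:
  J = 128
  N = 44
  U = 14
  L = 95 + 3·128 − 3·44 + 3·14 = 389
  Q = 68 + 4·44 − 4·14 − 389 = -201
  H = 41 − 4·128 + 2·389 + 5·(-201) = -698
Option 2 (J − 55, N := 104):
  J = 128 − 55 = 73
  N = 104
  U = 14
  L = 95 + 3·73 − 3·104 + 3·14 = 44
  Q = 68 + 4·104 − 4·14 − 44 = 384
  H = 41 − 4·73 + 2·44 + 5·384 = 1757
ΔH = 1757 − (-698) = 2455; ΔL = 44 − 389 = -345
Score = (-3)·2455 + 2·(-345) = -8055

-8055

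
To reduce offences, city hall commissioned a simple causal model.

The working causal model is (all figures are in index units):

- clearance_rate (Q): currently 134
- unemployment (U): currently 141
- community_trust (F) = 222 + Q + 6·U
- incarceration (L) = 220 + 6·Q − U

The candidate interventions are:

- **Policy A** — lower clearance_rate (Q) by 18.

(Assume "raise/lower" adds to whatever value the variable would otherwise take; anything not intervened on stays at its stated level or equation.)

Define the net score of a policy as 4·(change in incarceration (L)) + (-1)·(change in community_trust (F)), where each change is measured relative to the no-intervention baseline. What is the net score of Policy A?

-414

Baseline:
  Q = 134
  U = 141
  F = 222 + 134 + 6·141 = 1202
  L = 220 + 6·134 − 141 = 883
Policy A (Q − 18):
  Q = 134 − 18 = 116
  U = 141
  F = 222 + 116 + 6·141 = 1184
  L = 220 + 6·116 − 141 = 775
ΔL = 775 − 883 = -108; ΔF = 1184 − 1202 = -18
Score = 4·(-108) + (-1)·(-18) = -414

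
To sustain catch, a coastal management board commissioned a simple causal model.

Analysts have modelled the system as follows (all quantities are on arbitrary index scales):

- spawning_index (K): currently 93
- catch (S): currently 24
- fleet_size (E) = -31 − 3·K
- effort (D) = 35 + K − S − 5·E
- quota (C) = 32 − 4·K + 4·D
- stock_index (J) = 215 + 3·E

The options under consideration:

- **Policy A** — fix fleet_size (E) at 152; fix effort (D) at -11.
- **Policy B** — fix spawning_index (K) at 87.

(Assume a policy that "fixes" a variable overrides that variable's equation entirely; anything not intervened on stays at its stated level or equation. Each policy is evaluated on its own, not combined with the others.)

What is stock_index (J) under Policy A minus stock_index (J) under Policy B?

Policy A (E := 152, D := -11):
  K = 93
  E = 152
  J = 215 + 3·152 = 671
Policy B (K := 87):
  K = 87
  E = -31 − 3·87 = -292
  J = 215 + 3·(-292) = -661
J: 671 − (-661) = 1332

1332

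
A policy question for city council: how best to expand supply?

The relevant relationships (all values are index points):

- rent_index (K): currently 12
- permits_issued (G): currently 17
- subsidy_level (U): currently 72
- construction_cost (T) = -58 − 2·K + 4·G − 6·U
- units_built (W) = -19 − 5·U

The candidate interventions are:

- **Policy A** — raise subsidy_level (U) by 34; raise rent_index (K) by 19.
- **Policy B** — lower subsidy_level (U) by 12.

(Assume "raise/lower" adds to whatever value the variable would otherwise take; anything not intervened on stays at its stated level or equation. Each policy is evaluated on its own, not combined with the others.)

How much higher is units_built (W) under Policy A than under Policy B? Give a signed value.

-230

Policy A (U + 34, K + 19):
  U = 72 + 34 = 106
  W = -19 − 5·106 = -549
Policy B (U − 12):
  U = 72 − 12 = 60
  W = -19 − 5·60 = -319
W: -549 − (-319) = -230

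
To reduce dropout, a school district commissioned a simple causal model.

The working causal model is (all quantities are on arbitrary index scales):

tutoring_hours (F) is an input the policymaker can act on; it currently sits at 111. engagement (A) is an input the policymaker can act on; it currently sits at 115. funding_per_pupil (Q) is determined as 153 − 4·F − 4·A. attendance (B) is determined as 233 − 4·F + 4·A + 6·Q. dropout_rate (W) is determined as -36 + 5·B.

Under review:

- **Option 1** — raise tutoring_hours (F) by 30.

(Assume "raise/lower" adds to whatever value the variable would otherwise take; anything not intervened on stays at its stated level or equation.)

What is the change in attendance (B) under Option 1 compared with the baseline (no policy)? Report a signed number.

-840

Baseline:
  F = 111
  A = 115
  Q = 153 − 4·111 − 4·115 = -751
  B = 233 − 4·111 + 4·115 + 6·(-751) = -4257
Option 1 (F + 30):
  F = 111 + 30 = 141
  A = 115
  Q = 153 − 4·141 − 4·115 = -871
  B = 233 − 4·141 + 4·115 + 6·(-871) = -5097
Change in B: -5097 − (-4257) = -840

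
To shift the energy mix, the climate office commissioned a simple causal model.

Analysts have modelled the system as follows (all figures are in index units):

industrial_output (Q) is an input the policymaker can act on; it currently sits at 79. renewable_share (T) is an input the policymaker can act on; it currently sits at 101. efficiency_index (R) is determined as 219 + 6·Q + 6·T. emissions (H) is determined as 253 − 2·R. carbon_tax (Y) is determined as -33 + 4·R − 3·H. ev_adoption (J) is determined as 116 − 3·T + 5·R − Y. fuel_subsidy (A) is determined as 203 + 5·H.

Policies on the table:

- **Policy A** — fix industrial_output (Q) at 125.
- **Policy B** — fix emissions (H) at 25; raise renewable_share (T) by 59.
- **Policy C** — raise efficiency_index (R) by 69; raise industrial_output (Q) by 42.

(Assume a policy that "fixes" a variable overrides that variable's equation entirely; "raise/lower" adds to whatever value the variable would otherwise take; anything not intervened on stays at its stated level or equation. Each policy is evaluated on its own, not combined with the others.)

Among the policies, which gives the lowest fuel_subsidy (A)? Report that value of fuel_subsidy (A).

-14732

Policy A (Q := 125):
  Q = 125
  T = 101
  R = 219 + 6·125 + 6·101 = 1575
  H = 253 − 2·1575 = -2897
  A = 203 + 5·(-2897) = -14282
Policy B (H := 25, T + 59):
  Q = 79
  T = 101 + 59 = 160
  R = 219 + 6·79 + 6·160 = 1653
  H = 25
  A = 203 + 5·25 = 328
Policy C (R + 69, Q + 42):
  Q = 79 + 42 = 121
  T = 101
  R = 219 + 6·121 + 6·101 (+69 from intervention) = 1620
  H = 253 − 2·1620 = -2987
  A = 203 + 5·(-2987) = -14732
Comparing — Policy A: A=-14282, Policy B: A=328, Policy C: A=-14732. Lowest is -14732 (Policy C).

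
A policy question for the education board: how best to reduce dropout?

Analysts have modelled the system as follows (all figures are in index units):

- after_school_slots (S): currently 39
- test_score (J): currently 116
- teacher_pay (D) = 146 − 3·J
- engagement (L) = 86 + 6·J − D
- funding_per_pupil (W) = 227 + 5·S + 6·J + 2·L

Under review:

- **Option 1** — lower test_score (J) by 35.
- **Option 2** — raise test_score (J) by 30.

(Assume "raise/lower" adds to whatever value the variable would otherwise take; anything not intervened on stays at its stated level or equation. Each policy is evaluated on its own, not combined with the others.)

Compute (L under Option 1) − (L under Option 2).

-585

Option 1 (J − 35):
  J = 116 − 35 = 81
  D = 146 − 3·81 = -97
  L = 86 + 6·81 − (-97) = 669
Option 2 (J + 30):
  J = 116 + 30 = 146
  D = 146 − 3·146 = -292
  L = 86 + 6·146 − (-292) = 1254
L: 669 − 1254 = -585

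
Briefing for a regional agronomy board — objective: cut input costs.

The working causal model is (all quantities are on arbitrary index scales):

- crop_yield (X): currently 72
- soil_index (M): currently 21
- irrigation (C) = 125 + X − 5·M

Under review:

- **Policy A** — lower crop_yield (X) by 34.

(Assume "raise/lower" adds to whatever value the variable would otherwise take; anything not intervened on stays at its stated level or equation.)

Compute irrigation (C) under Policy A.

Policy A (X − 34):
  X = 72 − 34 = 38
  M = 21
  C = 125 + 38 − 5·21 = 58

58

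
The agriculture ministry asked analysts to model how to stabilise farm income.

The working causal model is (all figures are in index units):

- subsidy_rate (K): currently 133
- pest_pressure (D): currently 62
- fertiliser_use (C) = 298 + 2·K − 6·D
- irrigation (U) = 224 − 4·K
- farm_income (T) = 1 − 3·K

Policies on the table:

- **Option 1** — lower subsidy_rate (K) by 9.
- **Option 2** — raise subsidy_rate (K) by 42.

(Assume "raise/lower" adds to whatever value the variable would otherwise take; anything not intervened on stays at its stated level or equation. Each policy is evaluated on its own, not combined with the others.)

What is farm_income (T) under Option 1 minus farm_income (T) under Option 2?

Option 1 (K − 9):
  K = 133 − 9 = 124
  T = 1 − 3·124 = -371
Option 2 (K + 42):
  K = 133 + 42 = 175
  T = 1 − 3·175 = -524
T: -371 − (-524) = 153

153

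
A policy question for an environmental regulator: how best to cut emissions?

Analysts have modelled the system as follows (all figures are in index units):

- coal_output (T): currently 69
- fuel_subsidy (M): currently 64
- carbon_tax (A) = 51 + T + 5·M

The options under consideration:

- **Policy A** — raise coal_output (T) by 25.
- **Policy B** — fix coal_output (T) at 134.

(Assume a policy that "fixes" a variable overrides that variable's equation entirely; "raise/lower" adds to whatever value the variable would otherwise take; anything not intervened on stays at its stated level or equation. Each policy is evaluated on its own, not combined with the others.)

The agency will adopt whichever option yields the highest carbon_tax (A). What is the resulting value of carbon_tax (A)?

505

Policy A (T + 25):
  T = 69 + 25 = 94
  M = 64
  A = 51 + 94 + 5·64 = 465
Policy B (T := 134):
  T = 134
  M = 64
  A = 51 + 134 + 5·64 = 505
Comparing — Policy A: A=465, Policy B: A=505. Highest is 505 (Policy B).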